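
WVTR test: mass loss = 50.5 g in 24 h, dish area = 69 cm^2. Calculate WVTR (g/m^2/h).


Formula: WVTR = mass_loss / (area * time)
Step 1: Convert area: 69 cm^2 = 0.0069 m^2
Step 2: WVTR = 50.5 g / (0.0069 m^2 * 24 h)
Step 3: WVTR = 50.5 / 0.1656 = 305.0 g/m^2/h

305.0 g/m^2/h


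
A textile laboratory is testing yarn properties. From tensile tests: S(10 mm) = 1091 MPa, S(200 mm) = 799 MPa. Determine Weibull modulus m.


Formula: m = ln(L1/L2) / ln(S2/S1)
Step 1: ln(L1/L2) = ln(10/200) = -2.99573
Step 2: S2/S1 = 799/1091 = 0.73236
Step 3: ln(S2/S1) = ln(0.73236) = -0.31148
Step 4: m = -2.99573 / -0.31148 = 9.62

9.62 (Weibull m)


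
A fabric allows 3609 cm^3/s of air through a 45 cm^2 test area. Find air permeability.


Formula: Air Permeability = Airflow / Test Area
AP = 3609 cm^3/s / 45 cm^2
AP = 80.2 cm^3/s/cm^2

80.2 cm^3/s/cm^2


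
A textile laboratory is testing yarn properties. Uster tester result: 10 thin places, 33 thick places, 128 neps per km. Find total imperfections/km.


Formula: Total = thin places + thick places + neps
Total = 10 + 33 + 128
Total = 171 imperfections/km

171 imperfections/km


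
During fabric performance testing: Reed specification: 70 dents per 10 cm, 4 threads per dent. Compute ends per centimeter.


Formula: EPC = (dents per 10 cm * ends per dent) / 10
Step 1: Total ends per 10 cm = 70 * 4 = 280
Step 2: EPC = 280 / 10 = 28.0 ends/cm

28.0 ends/cm


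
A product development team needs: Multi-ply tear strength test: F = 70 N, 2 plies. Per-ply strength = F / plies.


Formula: Per-ply strength = Total force / Number of plies
Per-ply = 70 N / 2
Per-ply = 35 N

35 N


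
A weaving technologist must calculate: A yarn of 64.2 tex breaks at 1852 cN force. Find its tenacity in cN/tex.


Formula: Tenacity = Breaking force / Linear density
Tenacity = 1852 cN / 64.2 tex
Tenacity = 28.85 cN/tex

28.85 cN/tex


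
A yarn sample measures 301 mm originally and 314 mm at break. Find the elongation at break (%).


Formula: Elongation (%) = ((L_break - L0) / L0) * 100
Step 1: Extension = 314 - 301 = 13 mm
Step 2: Elongation = (13 / 301) * 100
Step 3: Elongation = 0.043189 * 100 = 4.3189% ≈ 4.3%

4.3%


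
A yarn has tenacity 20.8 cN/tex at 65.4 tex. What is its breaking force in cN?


Formula: Breaking force = Tenacity * Linear density
F = 20.8 cN/tex * 65.4 tex
F = 1360.32 cN

1360.32 cN


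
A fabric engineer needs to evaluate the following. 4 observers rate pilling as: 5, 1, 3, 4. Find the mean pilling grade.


Formula: Mean = sum / count
Sum = 5 + 1 + 3 + 4 = 13
Mean = 13 / 4 = 3.3

3.3


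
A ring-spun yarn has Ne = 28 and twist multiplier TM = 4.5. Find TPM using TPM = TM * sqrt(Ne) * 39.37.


Formula: TPM = TM * sqrt(Ne) * 39.37
Step 1: sqrt(Ne) = sqrt(28) = 5.2915
Step 2: TM * sqrt(Ne) = 4.5 * 5.2915 = 23.8118
Step 3: TPM = 23.8118 * 39.37 = 937 twists/m

937 twists/m


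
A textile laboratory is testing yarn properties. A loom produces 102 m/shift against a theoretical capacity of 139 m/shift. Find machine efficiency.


Formula: Efficiency% = (Actual output / Theoretical output) * 100
Efficiency% = (102 / 139) * 100
Efficiency% = 0.733813 * 100 = 73.3813% ≈ 73.4%

73.4%


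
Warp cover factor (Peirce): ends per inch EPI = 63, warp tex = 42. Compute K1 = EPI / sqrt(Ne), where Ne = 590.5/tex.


Formula: K1 = EPI / sqrt(Ne), with Ne = 590.5 / tex_warp
Step 1: Ne = 590.5 / 42 = 14.06
Step 2: sqrt(Ne) = sqrt(14.06) = 3.7497
Step 3: K1 = 63 / 3.7497 = 16.8

16.8


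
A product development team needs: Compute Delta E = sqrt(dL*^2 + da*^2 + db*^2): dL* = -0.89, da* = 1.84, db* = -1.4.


Formula: Delta E = sqrt(dL*^2 + da*^2 + db*^2)
Step 1: dL*^2 = (-0.89)^2 = 0.7921
Step 2: da*^2 = 1.84^2 = 3.3856
Step 3: db*^2 = (-1.4)^2 = 1.96
Step 4: Sum = 0.7921 + 3.3856 + 1.96 = 6.1377
Step 5: Delta E = sqrt(6.1377) = 2.48

2.48 Delta E


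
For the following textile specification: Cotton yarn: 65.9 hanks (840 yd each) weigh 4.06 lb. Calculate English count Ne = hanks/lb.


Formula: Ne = hanks / mass_lb
Substituting: Ne = 65.9 / 4.06
Ne = 16.2

16.2 Ne


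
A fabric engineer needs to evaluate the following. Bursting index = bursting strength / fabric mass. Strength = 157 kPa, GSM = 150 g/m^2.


Formula: Bursting Index = Bursting Strength / Fabric GSM
BI = 157 kPa / 150 g/m^2
BI = 1.047 kPa/(g/m^2)

1.047 kPa/(g/m^2)


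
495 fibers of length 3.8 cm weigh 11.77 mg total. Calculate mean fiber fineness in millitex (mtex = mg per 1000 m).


Formula: fineness (mtex) = mass (mg) / total length (km) = (mass_mg / total_length_m) * 1000
Step 1: Convert fiber length: 3.8 cm = 0.038 m
Step 2: Total fiber length = 495 * 0.038 = 18.81 m
Step 3: Linear density = 11.77 mg / 18.81 m = 0.6257 mg/m
Step 4: fineness = 0.6257 * 1000 = 625.7 mtex

625.7 mtex


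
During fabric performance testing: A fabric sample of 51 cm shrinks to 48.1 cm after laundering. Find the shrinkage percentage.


Formula: Shrinkage% = ((L_before - L_after) / L_before) * 100
Step 1: Shrinkage = 51 - 48.1 = 2.9 cm
Step 2: Shrinkage% = (2.9 / 51) * 100
Step 3: Shrinkage% = 0.056863 * 100 = 5.6863% ≈ 5.7%

5.7%


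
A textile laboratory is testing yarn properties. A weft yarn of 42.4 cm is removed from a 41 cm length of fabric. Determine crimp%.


Formula: Crimp% = ((L_yarn - L_fabric) / L_fabric) * 100
Step 1: Extension = 42.4 - 41 = 1.4 cm
Step 2: Crimp% = (1.4 / 41) * 100
Step 3: Crimp% = 0.034146 * 100 = 3.4146% ≈ 3.4%

3.4%


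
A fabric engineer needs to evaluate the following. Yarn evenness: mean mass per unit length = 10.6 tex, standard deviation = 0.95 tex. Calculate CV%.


Formula: CV% = (standard deviation / mean) * 100
Step 1: Ratio = 0.95 / 10.6 = 0.089623
Step 2: CV% = 0.089623 * 100 = 8.9623% ≈ 9.0%

9.0%


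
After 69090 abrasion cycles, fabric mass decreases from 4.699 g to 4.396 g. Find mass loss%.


Formula: Mass loss% = ((m_before - m_after) / m_before) * 100
Step 1: Mass loss = 4.699 - 4.396 = 0.303 g
Step 2: Ratio = 0.303 / 4.699 = 0.0644818
Step 3: Mass loss% = 0.0644818 * 100 = 6.44818% ≈ 6.45%

6.45%


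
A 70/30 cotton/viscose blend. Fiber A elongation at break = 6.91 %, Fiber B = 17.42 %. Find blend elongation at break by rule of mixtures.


Formula: Blend property = (fraction_A * property_A) + (fraction_B * property_B)
Step 1: Contribution A = 70/100 * 6.91 % = 4.837 %
Step 2: Contribution B = 30/100 * 17.42 % = 5.226 %
Step 3: Blend elongation at break = 4.837 + 5.226 = 10.063 %

10.063 %


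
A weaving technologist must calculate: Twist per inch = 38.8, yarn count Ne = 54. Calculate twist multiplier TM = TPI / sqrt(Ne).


Formula: TM = TPI / sqrt(Ne)
Step 1: sqrt(Ne) = sqrt(54) = 7.3485
Step 2: TM = 38.8 / 7.3485 = 5.28

5.28 TM


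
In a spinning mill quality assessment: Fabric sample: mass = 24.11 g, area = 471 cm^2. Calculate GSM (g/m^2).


Formula: GSM = mass_g / area_m2
Step 1: Convert area: 471 cm^2 = 471 / 10000 = 0.0471 m^2
Step 2: GSM = 24.11 g / 0.0471 m^2 = 511.9 g/m^2

511.9 g/m^2


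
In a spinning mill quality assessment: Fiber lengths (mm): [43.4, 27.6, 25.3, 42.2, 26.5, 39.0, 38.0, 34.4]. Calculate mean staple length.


Formula: Mean = sum of lengths / count
Sum = 43.4 + 27.6 + 25.3 + 42.2 + 26.5 + 39.0 + 38.0 + 34.4
Sum = 276.4 mm
Mean = 276.4 / 8 = 34.55 mm

34.55 mm


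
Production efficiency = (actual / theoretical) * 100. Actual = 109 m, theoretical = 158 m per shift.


Formula: Efficiency% = (Actual output / Theoretical output) * 100
Efficiency% = (109 / 158) * 100
Efficiency% = 0.689873 * 100 = 68.9873% ≈ 69.0%

69.0%


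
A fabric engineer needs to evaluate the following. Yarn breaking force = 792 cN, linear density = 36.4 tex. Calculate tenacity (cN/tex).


Formula: Tenacity = Breaking force / Linear density
Tenacity = 792 cN / 36.4 tex
Tenacity = 21.76 cN/tex

21.76 cN/tex


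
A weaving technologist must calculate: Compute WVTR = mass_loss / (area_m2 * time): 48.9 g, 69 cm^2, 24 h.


Formula: WVTR = mass_loss / (area * time)
Step 1: Convert area: 69 cm^2 = 0.0069 m^2
Step 2: WVTR = 48.9 g / (0.0069 m^2 * 24 h)
Step 3: WVTR = 48.9 / 0.1656 = 295.3 g/m^2/h

295.3 g/m^2/h


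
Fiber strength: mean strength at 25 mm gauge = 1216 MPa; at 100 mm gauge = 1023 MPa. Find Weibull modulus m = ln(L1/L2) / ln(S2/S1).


Formula: m = ln(L1/L2) / ln(S2/S1)
Step 1: ln(L1/L2) = ln(25/100) = -1.38629
Step 2: S2/S1 = 1023/1216 = 0.84128
Step 3: ln(S2/S1) = ln(0.84128) = -0.17283
Step 4: m = -1.38629 / -0.17283 = 8.02

8.02 (Weibull m)


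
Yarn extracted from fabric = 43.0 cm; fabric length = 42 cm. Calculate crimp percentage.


Formula: Crimp% = ((L_yarn - L_fabric) / L_fabric) * 100
Step 1: Extension = 43.0 - 42 = 1.0 cm
Step 2: Crimp% = (1.0 / 42) * 100
Step 3: Crimp% = 0.02381 * 100 = 2.381% ≈ 2.4%

2.4%


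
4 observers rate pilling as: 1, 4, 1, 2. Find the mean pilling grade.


Formula: Mean = sum / count
Sum = 1 + 4 + 1 + 2 = 8
Mean = 8 / 4 = 2.0

2.0


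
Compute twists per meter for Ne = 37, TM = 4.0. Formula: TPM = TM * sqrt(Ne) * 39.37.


Formula: TPM = TM * sqrt(Ne) * 39.37
Step 1: sqrt(Ne) = sqrt(37) = 6.0828
Step 2: TM * sqrt(Ne) = 4.0 * 6.0828 = 24.3312
Step 3: TPM = 24.3312 * 39.37 = 958 twists/m

958 twists/m


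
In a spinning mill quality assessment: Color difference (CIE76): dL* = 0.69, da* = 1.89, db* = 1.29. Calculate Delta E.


Formula: Delta E = sqrt(dL*^2 + da*^2 + db*^2)
Step 1: dL*^2 = 0.69^2 = 0.4761
Step 2: da*^2 = 1.89^2 = 3.5721
Step 3: db*^2 = 1.29^2 = 1.6641
Step 4: Sum = 0.4761 + 3.5721 + 1.6641 = 5.7123
Step 5: Delta E = sqrt(5.7123) = 2.39

2.39 Delta E


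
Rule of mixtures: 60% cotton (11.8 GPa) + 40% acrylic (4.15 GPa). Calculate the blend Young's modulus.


Formula: Blend property = (fraction_A * property_A) + (fraction_B * property_B)
Step 1: Contribution A = 60/100 * 11.8 GPa = 7.08 GPa
Step 2: Contribution B = 40/100 * 4.15 GPa = 1.66 GPa
Step 3: Blend Young's modulus = 7.08 + 1.66 = 8.74 GPa

8.74 GPa


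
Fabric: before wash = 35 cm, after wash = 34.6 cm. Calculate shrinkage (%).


Formula: Shrinkage% = ((L_before - L_after) / L_before) * 100
Step 1: Shrinkage = 35 - 34.6 = 0.4 cm
Step 2: Shrinkage% = (0.4 / 35) * 100
Step 3: Shrinkage% = 0.011429 * 100 = 1.1429% ≈ 1.1%

1.1%


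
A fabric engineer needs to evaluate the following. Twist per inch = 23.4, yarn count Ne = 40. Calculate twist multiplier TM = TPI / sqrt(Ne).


Formula: TM = TPI / sqrt(Ne)
Step 1: sqrt(Ne) = sqrt(40) = 6.3246
Step 2: TM = 23.4 / 6.3246 = 3.70

3.70 TM


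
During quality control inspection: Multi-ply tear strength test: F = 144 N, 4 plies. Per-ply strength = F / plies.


Formula: Per-ply strength = Total force / Number of plies
Per-ply = 144 N / 4
Per-ply = 36 N

36 N


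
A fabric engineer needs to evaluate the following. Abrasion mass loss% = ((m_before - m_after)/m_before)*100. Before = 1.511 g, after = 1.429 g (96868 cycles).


Formula: Mass loss% = ((m_before - m_after) / m_before) * 100
Step 1: Mass loss = 1.511 - 1.429 = 0.082 g
Step 2: Ratio = 0.082 / 1.511 = 0.0542687
Step 3: Mass loss% = 0.0542687 * 100 = 5.42687% ≈ 5.43%

5.43%


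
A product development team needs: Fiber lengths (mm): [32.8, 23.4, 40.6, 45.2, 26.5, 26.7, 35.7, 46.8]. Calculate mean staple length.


Formula: Mean = sum of lengths / count
Sum = 32.8 + 23.4 + 40.6 + 45.2 + 26.5 + 26.7 + 35.7 + 46.8
Sum = 277.7 mm
Mean = 277.7 / 8 = 34.71 mm

34.71 mm


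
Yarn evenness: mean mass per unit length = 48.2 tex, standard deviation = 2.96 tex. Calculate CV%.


Formula: CV% = (standard deviation / mean) * 100
Step 1: Ratio = 2.96 / 48.2 = 0.061411
Step 2: CV% = 0.061411 * 100 = 6.1411% ≈ 6.1%

6.1%


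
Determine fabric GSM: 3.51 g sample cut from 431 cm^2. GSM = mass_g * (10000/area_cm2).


Formula: GSM = mass_g / area_m2
Step 1: Convert area: 431 cm^2 = 431 / 10000 = 0.0431 m^2
Step 2: GSM = 3.51 g / 0.0431 m^2 = 81.4 g/m^2

81.4 g/m^2


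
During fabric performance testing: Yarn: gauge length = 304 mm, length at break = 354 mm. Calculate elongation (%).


Formula: Elongation (%) = ((L_break - L0) / L0) * 100
Step 1: Extension = 354 - 304 = 50 mm
Step 2: Elongation = (50 / 304) * 100
Step 3: Elongation = 0.164474 * 100 = 16.4474% ≈ 16.4%

16.4%


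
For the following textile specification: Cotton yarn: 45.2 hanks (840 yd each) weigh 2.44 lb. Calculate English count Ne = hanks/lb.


Formula: Ne = hanks / mass_lb
Substituting: Ne = 45.2 / 2.44
Ne = 18.5

18.5 Ne


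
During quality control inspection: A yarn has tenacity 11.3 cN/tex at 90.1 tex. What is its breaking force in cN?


Formula: Breaking force = Tenacity * Linear density
F = 11.3 cN/tex * 90.1 tex
F = 1018.13 cN

1018.13 cN


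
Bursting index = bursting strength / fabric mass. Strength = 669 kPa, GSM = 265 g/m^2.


Formula: Bursting Index = Bursting Strength / Fabric GSM
BI = 669 kPa / 265 g/m^2
BI = 2.525 kPa/(g/m^2)

2.525 kPa/(g/m^2)


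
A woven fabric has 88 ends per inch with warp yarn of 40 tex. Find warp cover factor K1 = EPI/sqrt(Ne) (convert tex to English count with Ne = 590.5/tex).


Formula: K1 = EPI / sqrt(Ne), with Ne = 590.5 / tex_warp
Step 1: Ne = 590.5 / 40 = 14.763
Step 2: sqrt(Ne) = sqrt(14.763) = 3.8423
Step 3: K1 = 88 / 3.8423 = 22.9

22.9


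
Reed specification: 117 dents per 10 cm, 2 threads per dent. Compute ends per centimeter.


Formula: EPC = (dents per 10 cm * ends per dent) / 10
Step 1: Total ends per 10 cm = 117 * 2 = 234
Step 2: EPC = 234 / 10 = 23.4 ends/cm

23.4 ends/cm


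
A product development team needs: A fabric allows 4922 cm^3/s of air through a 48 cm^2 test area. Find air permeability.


Formula: Air Permeability = Airflow / Test Area
AP = 4922 cm^3/s / 48 cm^2
AP = 102.5 cm^3/s/cm^2

102.5 cm^3/s/cm^2


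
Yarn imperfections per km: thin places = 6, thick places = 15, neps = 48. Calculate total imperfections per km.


Formula: Total = thin places + thick places + neps
Total = 6 + 15 + 48
Total = 69 imperfections/km

69 imperfections/km


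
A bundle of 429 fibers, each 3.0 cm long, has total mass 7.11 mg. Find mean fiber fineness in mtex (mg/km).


Formula: fineness (mtex) = mass (mg) / total length (km) = (mass_mg / total_length_m) * 1000
Step 1: Convert fiber length: 3.0 cm = 0.03 m
Step 2: Total fiber length = 429 * 0.03 = 12.87 m
Step 3: Linear density = 7.11 mg / 12.87 m = 0.5524 mg/m
Step 4: fineness = 0.5524 * 1000 = 552.4 mtex

552.4 mtex


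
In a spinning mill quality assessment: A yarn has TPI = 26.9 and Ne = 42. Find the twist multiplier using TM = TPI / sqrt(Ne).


Formula: TM = TPI / sqrt(Ne)
Step 1: sqrt(Ne) = sqrt(42) = 6.4807
Step 2: TM = 26.9 / 6.4807 = 4.15

4.15 TM


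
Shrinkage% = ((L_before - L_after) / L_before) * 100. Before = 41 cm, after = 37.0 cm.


Formula: Shrinkage% = ((L_before - L_after) / L_before) * 100
Step 1: Shrinkage = 41 - 37.0 = 4.0 cm
Step 2: Shrinkage% = (4.0 / 41) * 100
Step 3: Shrinkage% = 0.097561 * 100 = 9.7561% ≈ 9.8%

9.8%


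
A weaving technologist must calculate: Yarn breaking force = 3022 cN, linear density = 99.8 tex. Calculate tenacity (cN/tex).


Formula: Tenacity = Breaking force / Linear density
Tenacity = 3022 cN / 99.8 tex
Tenacity = 30.28 cN/tex

30.28 cN/tex


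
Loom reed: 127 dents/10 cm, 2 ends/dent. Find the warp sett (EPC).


Formula: EPC = (dents per 10 cm * ends per dent) / 10
Step 1: Total ends per 10 cm = 127 * 2 = 254
Step 2: EPC = 254 / 10 = 25.4 ends/cm

25.4 ends/cm


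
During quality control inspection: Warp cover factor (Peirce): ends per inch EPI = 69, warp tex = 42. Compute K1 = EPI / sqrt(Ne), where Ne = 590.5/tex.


Formula: K1 = EPI / sqrt(Ne), with Ne = 590.5 / tex_warp
Step 1: Ne = 590.5 / 42 = 14.06
Step 2: sqrt(Ne) = sqrt(14.06) = 3.7497
Step 3: K1 = 69 / 3.7497 = 18.4

18.4


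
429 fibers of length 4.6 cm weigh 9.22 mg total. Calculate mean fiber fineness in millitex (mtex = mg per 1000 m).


Formula: fineness (mtex) = mass (mg) / total length (km) = (mass_mg / total_length_m) * 1000
Step 1: Convert fiber length: 4.6 cm = 0.046 m
Step 2: Total fiber length = 429 * 0.046 = 19.734 m
Step 3: Linear density = 9.22 mg / 19.734 m = 0.4672 mg/m
Step 4: fineness = 0.4672 * 1000 = 467.2 mtex

467.2 mtex


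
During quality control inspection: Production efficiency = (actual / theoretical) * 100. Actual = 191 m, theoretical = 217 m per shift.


Formula: Efficiency% = (Actual output / Theoretical output) * 100
Efficiency% = (191 / 217) * 100
Efficiency% = 0.880184 * 100 = 88.0184% ≈ 88.0%

88.0%


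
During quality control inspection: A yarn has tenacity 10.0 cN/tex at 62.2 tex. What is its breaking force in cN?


Formula: Breaking force = Tenacity * Linear density
F = 10.0 cN/tex * 62.2 tex
F = 622.00 cN

622.00 cN


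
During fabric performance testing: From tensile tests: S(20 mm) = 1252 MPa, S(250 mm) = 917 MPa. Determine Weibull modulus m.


Formula: m = ln(L1/L2) / ln(S2/S1)
Step 1: ln(L1/L2) = ln(20/250) = -2.52573
Step 2: S2/S1 = 917/1252 = 0.73243
Step 3: ln(S2/S1) = ln(0.73243) = -0.31139
Step 4: m = -2.52573 / -0.31139 = 8.11

8.11 (Weibull m)


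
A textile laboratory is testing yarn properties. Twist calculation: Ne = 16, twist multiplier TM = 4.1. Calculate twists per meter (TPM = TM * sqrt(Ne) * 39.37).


Formula: TPM = TM * sqrt(Ne) * 39.37
Step 1: sqrt(Ne) = sqrt(16) = 4
Step 2: TM * sqrt(Ne) = 4.1 * 4 = 16.4
Step 3: TPM = 16.4 * 39.37 = 646 twists/m

646 twists/m


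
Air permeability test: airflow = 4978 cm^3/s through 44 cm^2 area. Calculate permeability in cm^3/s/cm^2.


Formula: Air Permeability = Airflow / Test Area
AP = 4978 cm^3/s / 44 cm^2
AP = 113.1 cm^3/s/cm^2

113.1 cm^3/s/cm^2


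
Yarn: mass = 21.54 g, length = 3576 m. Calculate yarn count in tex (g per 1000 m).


Formula: Tex = (mass_g / length_m) * 1000
Substituting: Tex = (21.54 / 3576) * 1000
Intermediate: 21.54 / 3576 = 0.00602349 g/m
Tex = 0.00602349 * 1000 = 6.02 tex

6.02 tex


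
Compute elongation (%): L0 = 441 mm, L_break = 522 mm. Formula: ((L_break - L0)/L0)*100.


Formula: Elongation (%) = ((L_break - L0) / L0) * 100
Step 1: Extension = 522 - 441 = 81 mm
Step 2: Elongation = (81 / 441) * 100
Step 3: Elongation = 0.183673 * 100 = 18.3673% ≈ 18.4%

18.4%


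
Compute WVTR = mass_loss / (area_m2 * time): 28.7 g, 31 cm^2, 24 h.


Formula: WVTR = mass_loss / (area * time)
Step 1: Convert area: 31 cm^2 = 0.0031 m^2
Step 2: WVTR = 28.7 g / (0.0031 m^2 * 24 h)
Step 3: WVTR = 28.7 / 0.0744 = 385.8 g/m^2/h

385.8 g/m^2/h


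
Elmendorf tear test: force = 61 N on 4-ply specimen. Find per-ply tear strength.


Formula: Per-ply strength = Total force / Number of plies
Per-ply = 61 N / 4
Per-ply = 15.25 N

15.25 N


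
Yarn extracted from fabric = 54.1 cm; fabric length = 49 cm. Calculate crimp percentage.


Formula: Crimp% = ((L_yarn - L_fabric) / L_fabric) * 100
Step 1: Extension = 54.1 - 49 = 5.1 cm
Step 2: Crimp% = (5.1 / 49) * 100
Step 3: Crimp% = 0.104082 * 100 = 10.4082% ≈ 10.4%

10.4%


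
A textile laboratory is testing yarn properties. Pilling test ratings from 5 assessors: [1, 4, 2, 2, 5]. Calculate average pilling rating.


Formula: Mean = sum / count
Sum = 1 + 4 + 2 + 2 + 5 = 14
Mean = 14 / 5 = 2.8

2.8


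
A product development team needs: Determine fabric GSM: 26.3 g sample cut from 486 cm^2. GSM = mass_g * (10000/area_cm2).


Formula: GSM = mass_g / area_m2
Step 1: Convert area: 486 cm^2 = 486 / 10000 = 0.0486 m^2
Step 2: GSM = 26.3 g / 0.0486 m^2 = 541.2 g/m^2

541.2 g/m^2


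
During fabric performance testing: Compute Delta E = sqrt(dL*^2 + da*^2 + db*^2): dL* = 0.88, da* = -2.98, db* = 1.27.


Formula: Delta E = sqrt(dL*^2 + da*^2 + db*^2)
Step 1: dL*^2 = 0.88^2 = 0.7744
Step 2: da*^2 = (-2.98)^2 = 8.8804
Step 3: db*^2 = 1.27^2 = 1.6129
Step 4: Sum = 0.7744 + 8.8804 + 1.6129 = 11.2677
Step 5: Delta E = sqrt(11.2677) = 3.36

3.36 Delta E


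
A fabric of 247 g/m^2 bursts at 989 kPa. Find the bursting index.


Formula: Bursting Index = Bursting Strength / Fabric GSM
BI = 989 kPa / 247 g/m^2
BI = 4.004 kPa/(g/m^2)

4.004 kPa/(g/m^2)


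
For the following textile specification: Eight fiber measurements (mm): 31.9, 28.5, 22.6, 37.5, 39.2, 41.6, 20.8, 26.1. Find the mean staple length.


Formula: Mean = sum of lengths / count
Sum = 31.9 + 28.5 + 22.6 + 37.5 + 39.2 + 41.6 + 20.8 + 26.1
Sum = 248.2 mm
Mean = 248.2 / 8 = 31.03 mm

31.03 mm


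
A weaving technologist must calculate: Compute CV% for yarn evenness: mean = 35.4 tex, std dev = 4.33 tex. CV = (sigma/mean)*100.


Formula: CV% = (standard deviation / mean) * 100
Step 1: Ratio = 4.33 / 35.4 = 0.122316
Step 2: CV% = 0.122316 * 100 = 12.2316% ≈ 12.2%

12.2%


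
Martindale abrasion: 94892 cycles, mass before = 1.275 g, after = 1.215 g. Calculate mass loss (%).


Formula: Mass loss% = ((m_before - m_after) / m_before) * 100
Step 1: Mass loss = 1.275 - 1.215 = 0.06 g
Step 2: Ratio = 0.06 / 1.275 = 0.0470588
Step 3: Mass loss% = 0.0470588 * 100 = 4.70588% ≈ 4.71%

4.71%


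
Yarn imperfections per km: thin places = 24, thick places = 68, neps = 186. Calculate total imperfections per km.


Formula: Total = thin places + thick places + neps
Total = 24 + 68 + 186
Total = 278 imperfections/km

278 imperfections/km


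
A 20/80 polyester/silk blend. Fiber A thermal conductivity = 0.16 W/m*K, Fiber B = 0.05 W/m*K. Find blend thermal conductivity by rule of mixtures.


Formula: Blend property = (fraction_A * property_A) + (fraction_B * property_B)
Step 1: Contribution A = 20/100 * 0.16 W/m*K = 0.032 W/m*K
Step 2: Contribution B = 80/100 * 0.05 W/m*K = 0.04 W/m*K
Step 3: Blend thermal conductivity = 0.032 + 0.04 = 0.072 W/m*K

0.072 W/m*K


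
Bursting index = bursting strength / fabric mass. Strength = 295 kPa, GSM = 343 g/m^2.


Formula: Bursting Index = Bursting Strength / Fabric GSM
BI = 295 kPa / 343 g/m^2
BI = 0.860 kPa/(g/m^2)

0.860 kPa/(g/m^2)


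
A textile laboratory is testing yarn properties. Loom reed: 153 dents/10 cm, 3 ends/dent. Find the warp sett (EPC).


Formula: EPC = (dents per 10 cm * ends per dent) / 10
Step 1: Total ends per 10 cm = 153 * 3 = 459
Step 2: EPC = 459 / 10 = 45.9 ends/cm

45.9 ends/cm


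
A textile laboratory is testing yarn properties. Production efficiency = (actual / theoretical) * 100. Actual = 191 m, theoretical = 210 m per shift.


Formula: Efficiency% = (Actual output / Theoretical output) * 100
Efficiency% = (191 / 210) * 100
Efficiency% = 0.909524 * 100 = 90.9524% ≈ 91.0%

91.0%


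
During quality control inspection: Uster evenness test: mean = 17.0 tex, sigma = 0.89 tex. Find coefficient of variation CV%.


Formula: CV% = (standard deviation / mean) * 100
Step 1: Ratio = 0.89 / 17.0 = 0.052353
Step 2: CV% = 0.052353 * 100 = 5.2353% ≈ 5.2%

5.2%


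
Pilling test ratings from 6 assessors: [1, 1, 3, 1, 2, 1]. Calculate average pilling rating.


Formula: Mean = sum / count
Sum = 1 + 1 + 3 + 1 + 2 + 1 = 9
Mean = 9 / 6 = 1.5

1.5


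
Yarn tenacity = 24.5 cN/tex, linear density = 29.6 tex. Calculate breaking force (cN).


Formula: Breaking force = Tenacity * Linear density
F = 24.5 cN/tex * 29.6 tex
F = 725.20 cN

725.20 cN


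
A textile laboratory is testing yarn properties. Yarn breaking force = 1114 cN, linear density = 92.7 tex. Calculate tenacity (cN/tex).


Formula: Tenacity = Breaking force / Linear density
Tenacity = 1114 cN / 92.7 tex
Tenacity = 12.02 cN/tex

12.02 cN/tex


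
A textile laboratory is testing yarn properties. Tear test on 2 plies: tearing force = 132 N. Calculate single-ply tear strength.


Formula: Per-ply strength = Total force / Number of plies
Per-ply = 132 N / 2
Per-ply = 66 N

66 N


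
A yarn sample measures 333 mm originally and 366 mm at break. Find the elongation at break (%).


Formula: Elongation (%) = ((L_break - L0) / L0) * 100
Step 1: Extension = 366 - 333 = 33 mm
Step 2: Elongation = (33 / 333) * 100
Step 3: Elongation = 0.099099 * 100 = 9.9099% ≈ 9.9%

9.9%


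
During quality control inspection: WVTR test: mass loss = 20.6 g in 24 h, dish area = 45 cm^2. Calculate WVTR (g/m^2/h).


Formula: WVTR = mass_loss / (area * time)
Step 1: Convert area: 45 cm^2 = 0.0045 m^2
Step 2: WVTR = 20.6 g / (0.0045 m^2 * 24 h)
Step 3: WVTR = 20.6 / 0.108 = 190.7 g/m^2/h

190.7 g/m^2/h


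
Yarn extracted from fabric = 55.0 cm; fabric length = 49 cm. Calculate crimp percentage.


Formula: Crimp% = ((L_yarn - L_fabric) / L_fabric) * 100
Step 1: Extension = 55.0 - 49 = 6.0 cm
Step 2: Crimp% = (6.0 / 49) * 100
Step 3: Crimp% = 0.122449 * 100 = 12.2449% ≈ 12.2%

12.2%


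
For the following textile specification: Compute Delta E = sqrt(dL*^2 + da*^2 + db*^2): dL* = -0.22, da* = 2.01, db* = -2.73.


Formula: Delta E = sqrt(dL*^2 + da*^2 + db*^2)
Step 1: dL*^2 = (-0.22)^2 = 0.0484
Step 2: da*^2 = 2.01^2 = 4.0401
Step 3: db*^2 = (-2.73)^2 = 7.4529
Step 4: Sum = 0.0484 + 4.0401 + 7.4529 = 11.5414
Step 5: Delta E = sqrt(11.5414) = 3.4

3.4 Delta E


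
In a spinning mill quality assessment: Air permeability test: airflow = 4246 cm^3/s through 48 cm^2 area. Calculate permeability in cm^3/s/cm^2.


Formula: Air Permeability = Airflow / Test Area
AP = 4246 cm^3/s / 48 cm^2
AP = 88.5 cm^3/s/cm^2

88.5 cm^3/s/cm^2


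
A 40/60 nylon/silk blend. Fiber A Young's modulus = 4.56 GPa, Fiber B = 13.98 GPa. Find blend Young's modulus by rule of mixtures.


Formula: Blend property = (fraction_A * property_A) + (fraction_B * property_B)
Step 1: Contribution A = 40/100 * 4.56 GPa = 1.824 GPa
Step 2: Contribution B = 60/100 * 13.98 GPa = 8.388 GPa
Step 3: Blend Young's modulus = 1.824 + 8.388 = 10.212 GPa

10.212 GPa


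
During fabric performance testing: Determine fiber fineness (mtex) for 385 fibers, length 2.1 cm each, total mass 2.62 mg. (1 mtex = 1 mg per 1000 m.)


Formula: fineness (mtex) = mass (mg) / total length (km) = (mass_mg / total_length_m) * 1000
Step 1: Convert fiber length: 2.1 cm = 0.021 m
Step 2: Total fiber length = 385 * 0.021 = 8.085 m
Step 3: Linear density = 2.62 mg / 8.085 m = 0.3241 mg/m
Step 4: fineness = 0.3241 * 1000 = 324.1 mtex

324.1 mtex


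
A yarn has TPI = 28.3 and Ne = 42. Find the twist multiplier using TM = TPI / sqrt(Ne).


Formula: TM = TPI / sqrt(Ne)
Step 1: sqrt(Ne) = sqrt(42) = 6.4807
Step 2: TM = 28.3 / 6.4807 = 4.37

4.37 TM


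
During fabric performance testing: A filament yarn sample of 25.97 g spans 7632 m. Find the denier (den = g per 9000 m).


Formula: den = (mass_g / length_m) * 9000
Substituting: den = (25.97 / 7632) * 9000
Intermediate: 25.97 / 7632 = 0.00340278 g/m
den = 0.00340278 * 9000 = 30.6 denier

30.6 denier


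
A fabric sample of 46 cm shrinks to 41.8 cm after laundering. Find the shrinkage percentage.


Formula: Shrinkage% = ((L_before - L_after) / L_before) * 100
Step 1: Shrinkage = 46 - 41.8 = 4.2 cm
Step 2: Shrinkage% = (4.2 / 46) * 100
Step 3: Shrinkage% = 0.091304 * 100 = 9.1304% ≈ 9.1%

9.1%


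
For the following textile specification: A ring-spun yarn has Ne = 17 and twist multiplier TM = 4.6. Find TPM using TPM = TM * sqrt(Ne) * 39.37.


Formula: TPM = TM * sqrt(Ne) * 39.37
Step 1: sqrt(Ne) = sqrt(17) = 4.1231
Step 2: TM * sqrt(Ne) = 4.6 * 4.1231 = 18.9663
Step 3: TPM = 18.9663 * 39.37 = 747 twists/m

747 twists/m


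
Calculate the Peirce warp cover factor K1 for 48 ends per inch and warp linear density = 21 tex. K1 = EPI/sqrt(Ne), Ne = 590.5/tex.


Formula: K1 = EPI / sqrt(Ne), with Ne = 590.5 / tex_warp
Step 1: Ne = 590.5 / 21 = 28.119
Step 2: sqrt(Ne) = sqrt(28.119) = 5.3027
Step 3: K1 = 48 / 5.3027 = 9.1

9.1


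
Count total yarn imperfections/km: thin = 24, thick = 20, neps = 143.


Formula: Total = thin places + thick places + neps
Total = 24 + 20 + 143
Total = 187 imperfections/km

187 imperfections/km


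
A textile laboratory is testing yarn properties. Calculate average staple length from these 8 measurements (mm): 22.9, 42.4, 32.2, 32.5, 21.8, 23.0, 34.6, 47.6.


Formula: Mean = sum of lengths / count
Sum = 22.9 + 42.4 + 32.2 + 32.5 + 21.8 + 23.0 + 34.6 + 47.6
Sum = 257.0 mm
Mean = 257.0 / 8 = 32.13 mm

32.13 mm


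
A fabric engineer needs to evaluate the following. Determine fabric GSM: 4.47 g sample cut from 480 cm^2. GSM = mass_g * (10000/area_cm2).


Formula: GSM = mass_g / area_m2
Step 1: Convert area: 480 cm^2 = 480 / 10000 = 0.048 m^2
Step 2: GSM = 4.47 g / 0.048 m^2 = 93.1 g/m^2

93.1 g/m^2


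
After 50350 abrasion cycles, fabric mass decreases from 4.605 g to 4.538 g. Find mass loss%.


Formula: Mass loss% = ((m_before - m_after) / m_before) * 100
Step 1: Mass loss = 4.605 - 4.538 = 0.067 g
Step 2: Ratio = 0.067 / 4.605 = 0.0145494
Step 3: Mass loss% = 0.0145494 * 100 = 1.45494% ≈ 1.45%

1.45%


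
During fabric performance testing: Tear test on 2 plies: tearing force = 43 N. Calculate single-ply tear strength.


Formula: Per-ply strength = Total force / Number of plies
Per-ply = 43 N / 2
Per-ply = 21.5 N

21.5 N


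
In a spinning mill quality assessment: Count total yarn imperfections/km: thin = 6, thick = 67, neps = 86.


Formula: Total = thin places + thick places + neps
Total = 6 + 67 + 86
Total = 159 imperfections/km

159 imperfections/km


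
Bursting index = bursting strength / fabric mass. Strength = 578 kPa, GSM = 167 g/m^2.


Formula: Bursting Index = Bursting Strength / Fabric GSM
BI = 578 kPa / 167 g/m^2
BI = 3.461 kPa/(g/m^2)

3.461 kPa/(g/m^2)


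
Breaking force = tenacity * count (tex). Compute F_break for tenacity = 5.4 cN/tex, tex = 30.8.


Formula: Breaking force = Tenacity * Linear density
F = 5.4 cN/tex * 30.8 tex
F = 166.32 cN

166.32 cN


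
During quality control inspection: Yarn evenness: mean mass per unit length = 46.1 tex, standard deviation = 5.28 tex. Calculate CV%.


Formula: CV% = (standard deviation / mean) * 100
Step 1: Ratio = 5.28 / 46.1 = 0.114534
Step 2: CV% = 0.114534 * 100 = 11.4534% ≈ 11.5%

11.5%


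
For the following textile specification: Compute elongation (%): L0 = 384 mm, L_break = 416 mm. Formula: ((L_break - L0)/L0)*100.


Formula: Elongation (%) = ((L_break - L0) / L0) * 100
Step 1: Extension = 416 - 384 = 32 mm
Step 2: Elongation = (32 / 384) * 100
Step 3: Elongation = 0.083333 * 100 = 8.3333% ≈ 8.3%

8.3%


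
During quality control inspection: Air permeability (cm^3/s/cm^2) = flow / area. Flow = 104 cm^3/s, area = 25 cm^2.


Formula: Air Permeability = Airflow / Test Area
AP = 104 cm^3/s / 25 cm^2
AP = 4.2 cm^3/s/cm^2

4.2 cm^3/s/cm^2


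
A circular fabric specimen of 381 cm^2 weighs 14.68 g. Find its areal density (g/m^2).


Formula: GSM = mass_g / area_m2
Step 1: Convert area: 381 cm^2 = 381 / 10000 = 0.0381 m^2
Step 2: GSM = 14.68 g / 0.0381 m^2 = 385.3 g/m^2

385.3 g/m^2


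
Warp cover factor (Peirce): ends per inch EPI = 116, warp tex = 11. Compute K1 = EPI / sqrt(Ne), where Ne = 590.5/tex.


Formula: K1 = EPI / sqrt(Ne), with Ne = 590.5 / tex_warp
Step 1: Ne = 590.5 / 11 = 53.682
Step 2: sqrt(Ne) = sqrt(53.682) = 7.3268
Step 3: K1 = 116 / 7.3268 = 15.8

15.8


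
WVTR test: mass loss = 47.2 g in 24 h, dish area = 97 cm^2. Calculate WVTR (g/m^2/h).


Formula: WVTR = mass_loss / (area * time)
Step 1: Convert area: 97 cm^2 = 0.0097 m^2
Step 2: WVTR = 47.2 g / (0.0097 m^2 * 24 h)
Step 3: WVTR = 47.2 / 0.2328 = 202.7 g/m^2/h

202.7 g/m^2/h


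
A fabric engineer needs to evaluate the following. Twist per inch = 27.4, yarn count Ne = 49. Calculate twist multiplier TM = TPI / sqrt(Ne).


Formula: TM = TPI / sqrt(Ne)
Step 1: sqrt(Ne) = sqrt(49) = 7
Step 2: TM = 27.4 / 7 = 3.91

3.91 TM


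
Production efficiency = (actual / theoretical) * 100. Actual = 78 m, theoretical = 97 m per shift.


Formula: Efficiency% = (Actual output / Theoretical output) * 100
Efficiency% = (78 / 97) * 100
Efficiency% = 0.804124 * 100 = 80.4124% ≈ 80.4%

80.4%


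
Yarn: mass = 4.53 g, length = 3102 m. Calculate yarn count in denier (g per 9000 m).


Formula: den = (mass_g / length_m) * 9000
Substituting: den = (4.53 / 3102) * 9000
Intermediate: 4.53 / 3102 = 0.00146035 g/m
den = 0.00146035 * 9000 = 13.1 denier

13.1 denier


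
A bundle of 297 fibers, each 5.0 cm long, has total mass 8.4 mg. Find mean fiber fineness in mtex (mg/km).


Formula: fineness (mtex) = mass (mg) / total length (km) = (mass_mg / total_length_m) * 1000
Step 1: Convert fiber length: 5.0 cm = 0.05 m
Step 2: Total fiber length = 297 * 0.05 = 14.85 m
Step 3: Linear density = 8.4 mg / 14.85 m = 0.5657 mg/m
Step 4: fineness = 0.5657 * 1000 = 565.7 mtex

565.7 mtex


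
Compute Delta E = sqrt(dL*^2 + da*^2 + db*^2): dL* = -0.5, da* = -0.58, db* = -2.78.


Formula: Delta E = sqrt(dL*^2 + da*^2 + db*^2)
Step 1: dL*^2 = (-0.5)^2 = 0.25
Step 2: da*^2 = (-0.58)^2 = 0.3364
Step 3: db*^2 = (-2.78)^2 = 7.7284
Step 4: Sum = 0.25 + 0.3364 + 7.7284 = 8.3148
Step 5: Delta E = sqrt(8.3148) = 2.88

2.88 Delta E


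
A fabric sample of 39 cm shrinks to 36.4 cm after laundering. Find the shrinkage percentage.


Formula: Shrinkage% = ((L_before - L_after) / L_before) * 100
Step 1: Shrinkage = 39 - 36.4 = 2.6 cm
Step 2: Shrinkage% = (2.6 / 39) * 100
Step 3: Shrinkage% = 0.066667 * 100 = 6.6667% ≈ 6.7%

6.7%


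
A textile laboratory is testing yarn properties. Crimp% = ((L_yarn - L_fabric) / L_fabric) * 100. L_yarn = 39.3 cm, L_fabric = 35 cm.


Formula: Crimp% = ((L_yarn - L_fabric) / L_fabric) * 100
Step 1: Extension = 39.3 - 35 = 4.3 cm
Step 2: Crimp% = (4.3 / 35) * 100
Step 3: Crimp% = 0.122857 * 100 = 12.2857% ≈ 12.3%

12.3%


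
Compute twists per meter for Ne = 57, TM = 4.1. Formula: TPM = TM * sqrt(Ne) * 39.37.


Formula: TPM = TM * sqrt(Ne) * 39.37
Step 1: sqrt(Ne) = sqrt(57) = 7.5498
Step 2: TM * sqrt(Ne) = 4.1 * 7.5498 = 30.9542
Step 3: TPM = 30.9542 * 39.37 = 1219 twists/m

1219 twists/m


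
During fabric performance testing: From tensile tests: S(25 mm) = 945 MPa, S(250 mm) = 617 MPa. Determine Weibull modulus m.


Formula: m = ln(L1/L2) / ln(S2/S1)
Step 1: ln(L1/L2) = ln(25/250) = -2.30259
Step 2: S2/S1 = 617/945 = 0.65291
Step 3: ln(S2/S1) = ln(0.65291) = -0.42632
Step 4: m = -2.30259 / -0.42632 = 5.40

5.40 (Weibull m)


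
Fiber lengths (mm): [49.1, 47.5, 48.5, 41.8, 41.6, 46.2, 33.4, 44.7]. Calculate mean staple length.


Formula: Mean = sum of lengths / count
Sum = 49.1 + 47.5 + 48.5 + 41.8 + 41.6 + 46.2 + 33.4 + 44.7
Sum = 352.8 mm
Mean = 352.8 / 8 = 44.10 mm

44.10 mm


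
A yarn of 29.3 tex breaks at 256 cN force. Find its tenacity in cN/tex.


Formula: Tenacity = Breaking force / Linear density
Tenacity = 256 cN / 29.3 tex
Tenacity = 8.74 cN/tex

8.74 cN/tex


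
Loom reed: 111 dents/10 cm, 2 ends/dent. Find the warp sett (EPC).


Formula: EPC = (dents per 10 cm * ends per dent) / 10
Step 1: Total ends per 10 cm = 111 * 2 = 222
Step 2: EPC = 222 / 10 = 22.2 ends/cm

22.2 ends/cm


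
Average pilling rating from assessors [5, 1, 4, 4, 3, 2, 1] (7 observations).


Formula: Mean = sum / count
Sum = 5 + 1 + 4 + 4 + 3 + 2 + 1 = 20
Mean = 20 / 7 = 2.9

2.9


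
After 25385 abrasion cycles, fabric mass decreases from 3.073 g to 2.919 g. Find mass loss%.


Formula: Mass loss% = ((m_before - m_after) / m_before) * 100
Step 1: Mass loss = 3.073 - 2.919 = 0.154 g
Step 2: Ratio = 0.154 / 3.073 = 0.0501139
Step 3: Mass loss% = 0.0501139 * 100 = 5.01139% ≈ 5.01%

5.01%


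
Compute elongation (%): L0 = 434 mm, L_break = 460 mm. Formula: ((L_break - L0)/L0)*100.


Formula: Elongation (%) = ((L_break - L0) / L0) * 100
Step 1: Extension = 460 - 434 = 26 mm
Step 2: Elongation = (26 / 434) * 100
Step 3: Elongation = 0.059908 * 100 = 5.9908% ≈ 6.0%

6.0%


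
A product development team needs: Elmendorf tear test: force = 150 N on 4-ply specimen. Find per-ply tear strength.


Formula: Per-ply strength = Total force / Number of plies
Per-ply = 150 N / 4
Per-ply = 37.5 N

37.5 N


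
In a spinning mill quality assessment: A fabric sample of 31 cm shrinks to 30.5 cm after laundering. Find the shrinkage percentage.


Formula: Shrinkage% = ((L_before - L_after) / L_before) * 100
Step 1: Shrinkage = 31 - 30.5 = 0.5 cm
Step 2: Shrinkage% = (0.5 / 31) * 100
Step 3: Shrinkage% = 0.016129 * 100 = 1.6129% ≈ 1.6%

1.6%


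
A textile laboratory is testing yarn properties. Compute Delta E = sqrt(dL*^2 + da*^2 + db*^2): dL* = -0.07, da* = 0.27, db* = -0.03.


Formula: Delta E = sqrt(dL*^2 + da*^2 + db*^2)
Step 1: dL*^2 = (-0.07)^2 = 0.0049
Step 2: da*^2 = 0.27^2 = 0.0729
Step 3: db*^2 = (-0.03)^2 = 0.0009
Step 4: Sum = 0.0049 + 0.0729 + 0.0009 = 0.0787
Step 5: Delta E = sqrt(0.0787) = 0.28

0.28 Delta E


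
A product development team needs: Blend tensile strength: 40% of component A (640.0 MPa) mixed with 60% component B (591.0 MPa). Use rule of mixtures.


Formula: Blend property = (fraction_A * property_A) + (fraction_B * property_B)
Step 1: Contribution A = 40/100 * 640.0 MPa = 256.0 MPa
Step 2: Contribution B = 60/100 * 591.0 MPa = 354.6 MPa
Step 3: Blend tensile strength = 256.0 + 354.6 = 610.6 MPa

610.6 MPa


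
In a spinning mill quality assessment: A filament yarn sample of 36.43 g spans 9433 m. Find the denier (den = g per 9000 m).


Formula: den = (mass_g / length_m) * 9000
Substituting: den = (36.43 / 9433) * 9000
Intermediate: 36.43 / 9433 = 0.00386197 g/m
den = 0.00386197 * 9000 = 34.8 denier

34.8 denier


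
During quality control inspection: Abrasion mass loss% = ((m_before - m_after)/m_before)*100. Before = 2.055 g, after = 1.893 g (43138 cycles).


Formula: Mass loss% = ((m_before - m_after) / m_before) * 100
Step 1: Mass loss = 2.055 - 1.893 = 0.162 g
Step 2: Ratio = 0.162 / 2.055 = 0.0788321
Step 3: Mass loss% = 0.0788321 * 100 = 7.88321% ≈ 7.88%

7.88%


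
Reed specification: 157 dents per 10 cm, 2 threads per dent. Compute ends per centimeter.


Formula: EPC = (dents per 10 cm * ends per dent) / 10
Step 1: Total ends per 10 cm = 157 * 2 = 314
Step 2: EPC = 314 / 10 = 31.4 ends/cm

31.4 ends/cm


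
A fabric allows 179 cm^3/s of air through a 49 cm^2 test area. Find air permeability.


Formula: Air Permeability = Airflow / Test Area
AP = 179 cm^3/s / 49 cm^2
AP = 3.7 cm^3/s/cm^2

3.7 cm^3/s/cm^2


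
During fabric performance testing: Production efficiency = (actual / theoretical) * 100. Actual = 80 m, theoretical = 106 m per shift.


Formula: Efficiency% = (Actual output / Theoretical output) * 100
Efficiency% = (80 / 106) * 100
Efficiency% = 0.754717 * 100 = 75.4717% ≈ 75.5%

75.5%


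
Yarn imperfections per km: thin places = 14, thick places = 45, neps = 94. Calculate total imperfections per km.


Formula: Total = thin places + thick places + neps
Total = 14 + 45 + 94
Total = 153 imperfections/km

153 imperfections/km


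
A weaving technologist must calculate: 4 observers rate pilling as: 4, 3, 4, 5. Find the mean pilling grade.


Formula: Mean = sum / count
Sum = 4 + 3 + 4 + 5 = 16
Mean = 16 / 4 = 4.0

4.0


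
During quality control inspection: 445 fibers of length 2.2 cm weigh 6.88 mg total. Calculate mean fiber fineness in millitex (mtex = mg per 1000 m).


Formula: fineness (mtex) = mass (mg) / total length (km) = (mass_mg / total_length_m) * 1000
Step 1: Convert fiber length: 2.2 cm = 0.022 m
Step 2: Total fiber length = 445 * 0.022 = 9.79 m
Step 3: Linear density = 6.88 mg / 9.79 m = 0.7028 mg/m
Step 4: fineness = 0.7028 * 1000 = 702.8 mtex

702.8 mtex


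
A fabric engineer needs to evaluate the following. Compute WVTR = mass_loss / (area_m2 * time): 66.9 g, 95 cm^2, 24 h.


Formula: WVTR = mass_loss / (area * time)
Step 1: Convert area: 95 cm^2 = 0.0095 m^2
Step 2: WVTR = 66.9 g / (0.0095 m^2 * 24 h)
Step 3: WVTR = 66.9 / 0.228 = 293.4 g/m^2/h

293.4 g/m^2/h


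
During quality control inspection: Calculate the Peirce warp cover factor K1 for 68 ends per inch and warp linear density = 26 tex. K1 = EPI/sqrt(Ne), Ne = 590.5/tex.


Formula: K1 = EPI / sqrt(Ne), with Ne = 590.5 / tex_warp
Step 1: Ne = 590.5 / 26 = 22.712
Step 2: sqrt(Ne) = sqrt(22.712) = 4.7657
Step 3: K1 = 68 / 4.7657 = 14.3

14.3
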